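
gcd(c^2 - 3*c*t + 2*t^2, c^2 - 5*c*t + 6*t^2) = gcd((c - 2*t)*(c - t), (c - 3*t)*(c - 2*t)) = -c + 2*t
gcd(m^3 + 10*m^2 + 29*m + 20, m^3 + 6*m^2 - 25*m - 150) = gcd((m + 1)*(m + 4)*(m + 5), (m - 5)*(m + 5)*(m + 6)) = m + 5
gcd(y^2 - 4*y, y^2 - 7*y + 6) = 1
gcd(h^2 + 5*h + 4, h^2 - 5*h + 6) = 1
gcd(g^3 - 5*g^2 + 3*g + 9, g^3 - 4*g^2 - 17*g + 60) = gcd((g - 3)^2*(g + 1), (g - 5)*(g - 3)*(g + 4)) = g - 3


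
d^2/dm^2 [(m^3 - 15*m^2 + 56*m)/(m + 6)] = 2*(m^3 + 18*m^2 + 108*m - 876)/(m^3 + 18*m^2 + 108*m + 216)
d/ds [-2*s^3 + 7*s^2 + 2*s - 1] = -6*s^2 + 14*s + 2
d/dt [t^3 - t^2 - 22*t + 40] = 3*t^2 - 2*t - 22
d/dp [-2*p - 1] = -2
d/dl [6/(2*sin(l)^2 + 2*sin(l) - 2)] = -3*(2*sin(l) + 1)*cos(l)/(sin(l) - cos(l)^2)^2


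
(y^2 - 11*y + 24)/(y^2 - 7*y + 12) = (y - 8)/(y - 4)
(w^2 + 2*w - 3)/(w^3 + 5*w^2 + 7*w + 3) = (w - 1)/(w^2 + 2*w + 1)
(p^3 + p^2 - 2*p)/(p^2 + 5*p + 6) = p*(p - 1)/(p + 3)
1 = 1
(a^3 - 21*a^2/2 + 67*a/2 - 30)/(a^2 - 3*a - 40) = (-2*a^3 + 21*a^2 - 67*a + 60)/(2*(-a^2 + 3*a + 40))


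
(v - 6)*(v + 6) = v^2 - 36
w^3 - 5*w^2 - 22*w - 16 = (w - 8)*(w + 1)*(w + 2)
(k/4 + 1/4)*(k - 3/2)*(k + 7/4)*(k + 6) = k^4/4 + 29*k^3/16 + 41*k^2/32 - 135*k/32 - 63/16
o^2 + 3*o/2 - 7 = (o - 2)*(o + 7/2)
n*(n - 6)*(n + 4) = n^3 - 2*n^2 - 24*n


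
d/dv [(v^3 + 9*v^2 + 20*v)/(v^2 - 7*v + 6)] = (v^4 - 14*v^3 - 65*v^2 + 108*v + 120)/(v^4 - 14*v^3 + 61*v^2 - 84*v + 36)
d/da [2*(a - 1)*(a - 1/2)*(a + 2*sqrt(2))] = 6*a^2 - 6*a + 8*sqrt(2)*a - 6*sqrt(2) + 1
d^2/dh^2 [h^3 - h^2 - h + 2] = 6*h - 2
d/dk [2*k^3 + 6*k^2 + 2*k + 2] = 6*k^2 + 12*k + 2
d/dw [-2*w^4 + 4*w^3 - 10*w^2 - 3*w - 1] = -8*w^3 + 12*w^2 - 20*w - 3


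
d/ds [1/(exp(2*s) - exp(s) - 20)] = (1 - 2*exp(s))*exp(s)/(-exp(2*s) + exp(s) + 20)^2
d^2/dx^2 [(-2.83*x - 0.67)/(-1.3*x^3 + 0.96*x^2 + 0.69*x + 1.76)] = (28.6962*x^5 - 7.60343999999999*x^4 - 3.085284*x^3 + 77.799372*x^2 - 16.8288*x - 8.499594)/(2.197*x^9 - 4.8672*x^8 + 0.0959400000000001*x^7 - 4.641216*x^6 + 13.127958*x^5 + 3.235104*x^4 + 4.757187*x^3 - 11.434896*x^2 - 6.412032*x - 5.451776)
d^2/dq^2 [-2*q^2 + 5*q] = -4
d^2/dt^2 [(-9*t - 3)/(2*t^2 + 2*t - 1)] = 12*(-2*(2*t + 1)^2*(3*t + 1) + (9*t + 4)*(2*t^2 + 2*t - 1))/(2*t^2 + 2*t - 1)^3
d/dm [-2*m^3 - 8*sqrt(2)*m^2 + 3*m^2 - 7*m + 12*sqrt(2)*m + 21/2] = -6*m^2 - 16*sqrt(2)*m + 6*m - 7 + 12*sqrt(2)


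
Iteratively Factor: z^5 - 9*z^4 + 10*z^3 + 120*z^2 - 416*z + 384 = (z - 3)*(z^4 - 6*z^3 - 8*z^2 + 96*z - 128) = (z - 4)*(z - 3)*(z^3 - 2*z^2 - 16*z + 32) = (z - 4)*(z - 3)*(z - 2)*(z^2 - 16) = (z - 4)*(z - 3)*(z - 2)*(z + 4)*(z - 4)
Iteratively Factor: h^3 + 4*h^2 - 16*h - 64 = (h + 4)*(h^2 - 16) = (h + 4)^2*(h - 4)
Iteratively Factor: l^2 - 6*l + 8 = (l - 4)*(l - 2)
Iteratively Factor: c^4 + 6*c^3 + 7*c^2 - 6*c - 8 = (c - 1)*(c^3 + 7*c^2 + 14*c + 8) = (c - 1)*(c + 2)*(c^2 + 5*c + 4) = (c - 1)*(c + 1)*(c + 2)*(c + 4)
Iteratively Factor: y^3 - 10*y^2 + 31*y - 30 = (y - 5)*(y^2 - 5*y + 6) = (y - 5)*(y - 3)*(y - 2)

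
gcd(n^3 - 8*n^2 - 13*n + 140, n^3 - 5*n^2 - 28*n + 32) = n + 4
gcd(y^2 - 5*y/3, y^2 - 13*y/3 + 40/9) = y - 5/3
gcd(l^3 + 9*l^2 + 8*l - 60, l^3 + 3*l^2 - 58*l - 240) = l^2 + 11*l + 30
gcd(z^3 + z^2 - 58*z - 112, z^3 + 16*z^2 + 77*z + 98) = z^2 + 9*z + 14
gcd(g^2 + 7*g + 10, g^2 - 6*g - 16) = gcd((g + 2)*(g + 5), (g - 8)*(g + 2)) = g + 2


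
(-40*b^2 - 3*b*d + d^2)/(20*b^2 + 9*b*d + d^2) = (-8*b + d)/(4*b + d)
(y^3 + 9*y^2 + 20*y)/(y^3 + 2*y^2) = (y^2 + 9*y + 20)/(y*(y + 2))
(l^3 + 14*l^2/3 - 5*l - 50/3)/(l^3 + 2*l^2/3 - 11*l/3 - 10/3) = (l + 5)/(l + 1)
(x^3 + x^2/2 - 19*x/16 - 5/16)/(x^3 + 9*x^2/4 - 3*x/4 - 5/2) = (x + 1/4)/(x + 2)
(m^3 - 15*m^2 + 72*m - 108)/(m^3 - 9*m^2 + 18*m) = (m - 6)/m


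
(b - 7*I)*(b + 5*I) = b^2 - 2*I*b + 35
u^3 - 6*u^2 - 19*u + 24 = (u - 8)*(u - 1)*(u + 3)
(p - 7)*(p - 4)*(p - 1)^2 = p^4 - 13*p^3 + 51*p^2 - 67*p + 28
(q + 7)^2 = q^2 + 14*q + 49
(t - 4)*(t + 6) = t^2 + 2*t - 24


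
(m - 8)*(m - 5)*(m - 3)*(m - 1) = m^4 - 17*m^3 + 95*m^2 - 199*m + 120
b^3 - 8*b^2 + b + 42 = (b - 7)*(b - 3)*(b + 2)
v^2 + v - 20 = (v - 4)*(v + 5)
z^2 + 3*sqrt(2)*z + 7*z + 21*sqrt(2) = (z + 7)*(z + 3*sqrt(2))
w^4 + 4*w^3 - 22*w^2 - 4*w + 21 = (w - 3)*(w - 1)*(w + 1)*(w + 7)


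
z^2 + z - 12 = (z - 3)*(z + 4)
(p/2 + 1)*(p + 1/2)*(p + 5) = p^3/2 + 15*p^2/4 + 27*p/4 + 5/2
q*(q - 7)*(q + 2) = q^3 - 5*q^2 - 14*q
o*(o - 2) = o^2 - 2*o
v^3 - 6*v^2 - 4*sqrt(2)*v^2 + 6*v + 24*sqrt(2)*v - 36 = (v - 6)*(v - 3*sqrt(2))*(v - sqrt(2))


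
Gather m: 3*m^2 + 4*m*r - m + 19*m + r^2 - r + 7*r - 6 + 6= 3*m^2 + m*(4*r + 18) + r^2 + 6*r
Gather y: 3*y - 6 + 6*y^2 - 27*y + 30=6*y^2 - 24*y + 24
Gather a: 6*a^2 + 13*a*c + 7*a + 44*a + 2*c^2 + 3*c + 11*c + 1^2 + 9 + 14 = 6*a^2 + a*(13*c + 51) + 2*c^2 + 14*c + 24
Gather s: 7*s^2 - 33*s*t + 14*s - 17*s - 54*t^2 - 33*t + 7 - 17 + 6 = 7*s^2 + s*(-33*t - 3) - 54*t^2 - 33*t - 4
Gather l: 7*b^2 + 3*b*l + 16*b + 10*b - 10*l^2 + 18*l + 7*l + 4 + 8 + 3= 7*b^2 + 26*b - 10*l^2 + l*(3*b + 25) + 15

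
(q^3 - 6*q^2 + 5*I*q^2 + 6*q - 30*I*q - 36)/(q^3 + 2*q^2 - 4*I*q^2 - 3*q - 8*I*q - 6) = (q^2 + 6*q*(-1 + I) - 36*I)/(q^2 + q*(2 - 3*I) - 6*I)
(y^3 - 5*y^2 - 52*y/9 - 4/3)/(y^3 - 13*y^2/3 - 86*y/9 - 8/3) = (3*y + 2)/(3*y + 4)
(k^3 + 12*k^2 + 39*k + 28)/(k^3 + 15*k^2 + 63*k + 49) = (k + 4)/(k + 7)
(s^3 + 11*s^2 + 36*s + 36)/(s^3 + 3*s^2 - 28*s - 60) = (s + 3)/(s - 5)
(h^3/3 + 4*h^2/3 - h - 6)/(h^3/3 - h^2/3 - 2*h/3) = (h^2 + 6*h + 9)/(h*(h + 1))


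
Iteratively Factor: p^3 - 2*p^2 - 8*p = (p)*(p^2 - 2*p - 8) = p*(p + 2)*(p - 4)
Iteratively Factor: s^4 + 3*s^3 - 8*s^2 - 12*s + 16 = (s - 1)*(s^3 + 4*s^2 - 4*s - 16) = (s - 1)*(s + 2)*(s^2 + 2*s - 8) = (s - 2)*(s - 1)*(s + 2)*(s + 4)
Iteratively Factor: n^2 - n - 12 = (n + 3)*(n - 4)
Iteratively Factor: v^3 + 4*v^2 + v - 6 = (v + 2)*(v^2 + 2*v - 3) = (v - 1)*(v + 2)*(v + 3)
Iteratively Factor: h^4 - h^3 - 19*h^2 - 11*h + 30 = (h - 5)*(h^3 + 4*h^2 + h - 6) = (h - 5)*(h + 3)*(h^2 + h - 2) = (h - 5)*(h + 2)*(h + 3)*(h - 1)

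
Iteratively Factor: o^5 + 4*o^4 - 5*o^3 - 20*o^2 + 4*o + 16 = (o - 2)*(o^4 + 6*o^3 + 7*o^2 - 6*o - 8) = (o - 2)*(o - 1)*(o^3 + 7*o^2 + 14*o + 8) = (o - 2)*(o - 1)*(o + 4)*(o^2 + 3*o + 2) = (o - 2)*(o - 1)*(o + 2)*(o + 4)*(o + 1)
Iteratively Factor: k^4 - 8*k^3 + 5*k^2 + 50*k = (k - 5)*(k^3 - 3*k^2 - 10*k) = k*(k - 5)*(k^2 - 3*k - 10) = k*(k - 5)*(k + 2)*(k - 5)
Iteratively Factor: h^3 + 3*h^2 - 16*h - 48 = (h - 4)*(h^2 + 7*h + 12) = (h - 4)*(h + 4)*(h + 3)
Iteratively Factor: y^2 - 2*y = (y)*(y - 2)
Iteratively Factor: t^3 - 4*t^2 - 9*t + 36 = (t - 4)*(t^2 - 9) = (t - 4)*(t + 3)*(t - 3)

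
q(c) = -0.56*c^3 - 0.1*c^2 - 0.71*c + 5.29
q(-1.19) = 6.94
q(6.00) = -123.53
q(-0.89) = 6.24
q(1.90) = -0.26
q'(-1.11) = -2.56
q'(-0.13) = -0.71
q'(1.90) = -7.15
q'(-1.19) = -2.85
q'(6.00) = -62.39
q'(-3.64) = -22.24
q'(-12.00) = -240.23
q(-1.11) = 6.72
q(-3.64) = 33.56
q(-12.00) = 967.09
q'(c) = -1.68*c^2 - 0.2*c - 0.71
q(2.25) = -3.19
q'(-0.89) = -1.86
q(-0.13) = 5.38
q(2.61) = -7.20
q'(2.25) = -9.66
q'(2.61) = -12.68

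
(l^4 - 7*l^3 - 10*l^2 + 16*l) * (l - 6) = l^5 - 13*l^4 + 32*l^3 + 76*l^2 - 96*l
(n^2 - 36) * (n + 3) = n^3 + 3*n^2 - 36*n - 108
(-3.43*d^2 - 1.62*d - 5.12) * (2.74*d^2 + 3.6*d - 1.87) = -9.3982*d^4 - 16.7868*d^3 - 13.4467*d^2 - 15.4026*d + 9.5744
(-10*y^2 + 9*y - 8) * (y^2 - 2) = -10*y^4 + 9*y^3 + 12*y^2 - 18*y + 16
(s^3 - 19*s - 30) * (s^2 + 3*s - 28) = s^5 + 3*s^4 - 47*s^3 - 87*s^2 + 442*s + 840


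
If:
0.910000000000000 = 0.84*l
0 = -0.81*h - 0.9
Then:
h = -1.11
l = 1.08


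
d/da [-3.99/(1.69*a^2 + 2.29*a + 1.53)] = (13.4862*a + 9.1371)/(1.69*a^2 + 2.29*a + 1.53)^2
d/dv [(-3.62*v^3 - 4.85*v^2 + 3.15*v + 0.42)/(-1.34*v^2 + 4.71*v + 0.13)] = (4.8508*v^4 - 34.1004*v^3 - 20.0343*v^2 - 0.135399999999999*v - 1.5687)/(1.7956*v^4 - 12.6228*v^3 + 21.8357*v^2 + 1.2246*v + 0.0169)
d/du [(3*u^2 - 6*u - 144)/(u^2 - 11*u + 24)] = -27/(u^2 - 6*u + 9)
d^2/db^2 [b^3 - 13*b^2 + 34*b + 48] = 6*b - 26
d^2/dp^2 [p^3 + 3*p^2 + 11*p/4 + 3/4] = 6*p + 6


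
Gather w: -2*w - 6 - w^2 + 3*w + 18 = -w^2 + w + 12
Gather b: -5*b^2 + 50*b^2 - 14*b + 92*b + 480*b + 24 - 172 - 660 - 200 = 45*b^2 + 558*b - 1008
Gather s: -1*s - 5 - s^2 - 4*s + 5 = -s^2 - 5*s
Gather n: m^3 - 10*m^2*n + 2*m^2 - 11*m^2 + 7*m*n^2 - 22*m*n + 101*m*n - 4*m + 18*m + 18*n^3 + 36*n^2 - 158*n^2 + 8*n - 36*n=m^3 - 9*m^2 + 14*m + 18*n^3 + n^2*(7*m - 122) + n*(-10*m^2 + 79*m - 28)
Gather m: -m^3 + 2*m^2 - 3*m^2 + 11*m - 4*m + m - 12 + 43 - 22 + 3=-m^3 - m^2 + 8*m + 12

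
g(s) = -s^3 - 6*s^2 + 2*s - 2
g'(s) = -3*s^2 - 12*s + 2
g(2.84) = -67.62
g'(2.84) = -56.28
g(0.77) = -4.47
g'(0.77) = -9.02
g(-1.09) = -10.01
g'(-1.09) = 11.52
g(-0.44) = -3.96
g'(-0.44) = 6.70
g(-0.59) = -5.06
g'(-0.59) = 8.04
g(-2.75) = -32.08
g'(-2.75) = 12.31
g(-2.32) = -26.45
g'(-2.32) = 13.69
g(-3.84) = -41.53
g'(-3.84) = 3.84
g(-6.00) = -14.00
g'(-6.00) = -34.00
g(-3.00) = -35.00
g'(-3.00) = 11.00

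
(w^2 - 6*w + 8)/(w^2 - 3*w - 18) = (-w^2 + 6*w - 8)/(-w^2 + 3*w + 18)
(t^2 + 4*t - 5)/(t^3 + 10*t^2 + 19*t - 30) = 1/(t + 6)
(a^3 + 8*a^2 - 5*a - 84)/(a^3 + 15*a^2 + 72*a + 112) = (a - 3)/(a + 4)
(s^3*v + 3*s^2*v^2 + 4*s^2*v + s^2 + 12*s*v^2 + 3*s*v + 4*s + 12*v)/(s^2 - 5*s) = (s^3*v + 3*s^2*v^2 + 4*s^2*v + s^2 + 12*s*v^2 + 3*s*v + 4*s + 12*v)/(s*(s - 5))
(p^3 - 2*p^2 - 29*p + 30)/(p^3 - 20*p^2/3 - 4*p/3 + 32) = 3*(p^2 + 4*p - 5)/(3*p^2 - 2*p - 16)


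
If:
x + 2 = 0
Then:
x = -2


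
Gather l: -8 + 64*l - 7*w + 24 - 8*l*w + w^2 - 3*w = l*(64 - 8*w) + w^2 - 10*w + 16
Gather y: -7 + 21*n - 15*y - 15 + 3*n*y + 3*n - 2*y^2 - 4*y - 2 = 24*n - 2*y^2 + y*(3*n - 19) - 24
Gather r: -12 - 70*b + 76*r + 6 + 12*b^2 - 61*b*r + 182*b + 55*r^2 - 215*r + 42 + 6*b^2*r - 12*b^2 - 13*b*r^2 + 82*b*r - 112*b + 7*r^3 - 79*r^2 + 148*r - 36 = 7*r^3 + r^2*(-13*b - 24) + r*(6*b^2 + 21*b + 9)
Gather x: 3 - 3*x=3 - 3*x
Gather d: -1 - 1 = -2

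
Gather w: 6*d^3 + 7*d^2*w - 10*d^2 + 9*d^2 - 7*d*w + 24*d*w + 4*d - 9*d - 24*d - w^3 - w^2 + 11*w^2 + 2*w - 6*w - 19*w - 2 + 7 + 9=6*d^3 - d^2 - 29*d - w^3 + 10*w^2 + w*(7*d^2 + 17*d - 23) + 14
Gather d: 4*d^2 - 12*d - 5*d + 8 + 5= 4*d^2 - 17*d + 13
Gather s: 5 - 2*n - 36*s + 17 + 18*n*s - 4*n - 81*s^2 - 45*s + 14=-6*n - 81*s^2 + s*(18*n - 81) + 36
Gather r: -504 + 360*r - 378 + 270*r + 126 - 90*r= 540*r - 756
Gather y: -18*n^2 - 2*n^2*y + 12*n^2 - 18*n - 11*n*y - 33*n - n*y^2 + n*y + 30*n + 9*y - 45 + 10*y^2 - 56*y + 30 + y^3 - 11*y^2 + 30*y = -6*n^2 - 21*n + y^3 + y^2*(-n - 1) + y*(-2*n^2 - 10*n - 17) - 15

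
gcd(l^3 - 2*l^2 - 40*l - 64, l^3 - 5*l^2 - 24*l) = l - 8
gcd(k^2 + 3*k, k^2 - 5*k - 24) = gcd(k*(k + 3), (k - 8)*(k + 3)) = k + 3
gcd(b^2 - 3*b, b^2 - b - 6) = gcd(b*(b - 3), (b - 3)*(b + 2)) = b - 3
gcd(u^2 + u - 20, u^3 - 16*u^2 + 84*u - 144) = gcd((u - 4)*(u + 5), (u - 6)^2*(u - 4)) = u - 4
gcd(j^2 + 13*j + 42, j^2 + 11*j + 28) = j + 7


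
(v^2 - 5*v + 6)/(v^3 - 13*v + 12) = (v - 2)/(v^2 + 3*v - 4)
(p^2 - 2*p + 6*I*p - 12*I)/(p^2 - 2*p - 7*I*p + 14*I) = (p + 6*I)/(p - 7*I)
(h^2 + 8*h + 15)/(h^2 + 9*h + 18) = (h + 5)/(h + 6)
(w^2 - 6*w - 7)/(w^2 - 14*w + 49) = (w + 1)/(w - 7)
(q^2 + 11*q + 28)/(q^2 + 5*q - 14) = (q + 4)/(q - 2)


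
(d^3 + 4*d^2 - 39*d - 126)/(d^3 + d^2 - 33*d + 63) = (d^2 - 3*d - 18)/(d^2 - 6*d + 9)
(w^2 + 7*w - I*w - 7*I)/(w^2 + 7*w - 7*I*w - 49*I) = (w - I)/(w - 7*I)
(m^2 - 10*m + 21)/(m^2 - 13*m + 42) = (m - 3)/(m - 6)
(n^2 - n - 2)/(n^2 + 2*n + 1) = (n - 2)/(n + 1)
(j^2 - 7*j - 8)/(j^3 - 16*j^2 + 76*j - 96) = (j + 1)/(j^2 - 8*j + 12)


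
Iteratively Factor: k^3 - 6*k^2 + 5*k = (k)*(k^2 - 6*k + 5) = k*(k - 5)*(k - 1)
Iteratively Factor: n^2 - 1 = (n + 1)*(n - 1)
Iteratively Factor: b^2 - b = (b - 1)*(b)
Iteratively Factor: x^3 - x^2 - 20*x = (x - 5)*(x^2 + 4*x) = (x - 5)*(x + 4)*(x)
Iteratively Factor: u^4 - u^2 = (u)*(u^3 - u) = u^2*(u^2 - 1) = u^2*(u - 1)*(u + 1)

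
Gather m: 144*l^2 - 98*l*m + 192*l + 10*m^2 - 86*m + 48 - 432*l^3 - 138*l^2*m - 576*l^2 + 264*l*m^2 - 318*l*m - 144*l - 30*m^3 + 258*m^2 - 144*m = -432*l^3 - 432*l^2 + 48*l - 30*m^3 + m^2*(264*l + 268) + m*(-138*l^2 - 416*l - 230) + 48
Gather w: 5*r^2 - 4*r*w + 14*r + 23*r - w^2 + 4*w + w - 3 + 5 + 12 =5*r^2 + 37*r - w^2 + w*(5 - 4*r) + 14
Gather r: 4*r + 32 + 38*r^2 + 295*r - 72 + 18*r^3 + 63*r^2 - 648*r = 18*r^3 + 101*r^2 - 349*r - 40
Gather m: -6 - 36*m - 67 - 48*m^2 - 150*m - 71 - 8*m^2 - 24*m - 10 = -56*m^2 - 210*m - 154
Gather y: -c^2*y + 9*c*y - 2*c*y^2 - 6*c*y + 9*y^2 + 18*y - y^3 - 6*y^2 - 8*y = -y^3 + y^2*(3 - 2*c) + y*(-c^2 + 3*c + 10)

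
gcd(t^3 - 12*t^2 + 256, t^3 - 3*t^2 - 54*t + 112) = t - 8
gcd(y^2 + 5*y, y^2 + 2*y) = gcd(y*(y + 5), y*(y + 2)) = y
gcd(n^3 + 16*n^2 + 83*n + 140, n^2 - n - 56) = n + 7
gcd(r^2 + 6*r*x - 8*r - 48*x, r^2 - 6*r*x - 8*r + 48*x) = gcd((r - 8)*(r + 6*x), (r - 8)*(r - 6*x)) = r - 8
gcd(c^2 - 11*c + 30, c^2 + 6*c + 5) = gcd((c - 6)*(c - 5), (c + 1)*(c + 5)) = 1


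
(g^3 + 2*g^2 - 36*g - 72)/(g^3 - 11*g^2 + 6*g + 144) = (g^2 + 8*g + 12)/(g^2 - 5*g - 24)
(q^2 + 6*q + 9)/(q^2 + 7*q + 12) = (q + 3)/(q + 4)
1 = 1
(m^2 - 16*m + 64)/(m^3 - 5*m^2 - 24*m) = (m - 8)/(m*(m + 3))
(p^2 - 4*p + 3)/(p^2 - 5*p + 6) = (p - 1)/(p - 2)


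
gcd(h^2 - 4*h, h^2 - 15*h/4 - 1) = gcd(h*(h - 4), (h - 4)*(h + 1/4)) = h - 4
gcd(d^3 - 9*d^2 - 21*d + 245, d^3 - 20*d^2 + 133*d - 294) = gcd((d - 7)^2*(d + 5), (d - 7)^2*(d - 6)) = d^2 - 14*d + 49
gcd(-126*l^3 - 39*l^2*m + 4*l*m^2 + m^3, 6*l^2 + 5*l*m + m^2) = 3*l + m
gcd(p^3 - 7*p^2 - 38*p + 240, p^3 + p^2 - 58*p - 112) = p - 8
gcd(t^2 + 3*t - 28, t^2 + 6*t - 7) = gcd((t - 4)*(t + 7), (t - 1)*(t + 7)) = t + 7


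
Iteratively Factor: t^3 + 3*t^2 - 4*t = (t - 1)*(t^2 + 4*t) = (t - 1)*(t + 4)*(t)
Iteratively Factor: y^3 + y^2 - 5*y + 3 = (y - 1)*(y^2 + 2*y - 3) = (y - 1)^2*(y + 3)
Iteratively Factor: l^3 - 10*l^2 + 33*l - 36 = (l - 4)*(l^2 - 6*l + 9) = (l - 4)*(l - 3)*(l - 3)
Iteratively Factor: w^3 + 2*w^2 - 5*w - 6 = (w + 1)*(w^2 + w - 6) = (w + 1)*(w + 3)*(w - 2)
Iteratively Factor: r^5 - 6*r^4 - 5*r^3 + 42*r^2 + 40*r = (r - 5)*(r^4 - r^3 - 10*r^2 - 8*r) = (r - 5)*(r + 2)*(r^3 - 3*r^2 - 4*r) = (r - 5)*(r + 1)*(r + 2)*(r^2 - 4*r) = r*(r - 5)*(r + 1)*(r + 2)*(r - 4)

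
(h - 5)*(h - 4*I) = h^2 - 5*h - 4*I*h + 20*I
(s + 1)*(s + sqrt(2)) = s^2 + s + sqrt(2)*s + sqrt(2)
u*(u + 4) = u^2 + 4*u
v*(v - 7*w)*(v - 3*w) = v^3 - 10*v^2*w + 21*v*w^2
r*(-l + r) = -l*r + r^2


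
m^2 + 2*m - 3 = (m - 1)*(m + 3)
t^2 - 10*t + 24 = (t - 6)*(t - 4)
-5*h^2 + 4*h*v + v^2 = (-h + v)*(5*h + v)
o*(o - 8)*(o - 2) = o^3 - 10*o^2 + 16*o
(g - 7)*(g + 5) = g^2 - 2*g - 35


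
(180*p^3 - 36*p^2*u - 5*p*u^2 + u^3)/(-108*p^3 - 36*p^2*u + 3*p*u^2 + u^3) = (-5*p + u)/(3*p + u)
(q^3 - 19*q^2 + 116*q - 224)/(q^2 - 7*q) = q - 12 + 32/q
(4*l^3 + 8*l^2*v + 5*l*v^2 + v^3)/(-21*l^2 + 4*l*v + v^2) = (4*l^3 + 8*l^2*v + 5*l*v^2 + v^3)/(-21*l^2 + 4*l*v + v^2)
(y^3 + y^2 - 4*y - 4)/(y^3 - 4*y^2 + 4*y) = (y^2 + 3*y + 2)/(y*(y - 2))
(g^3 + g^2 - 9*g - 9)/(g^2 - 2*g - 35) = (-g^3 - g^2 + 9*g + 9)/(-g^2 + 2*g + 35)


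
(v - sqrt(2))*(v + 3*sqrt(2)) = v^2 + 2*sqrt(2)*v - 6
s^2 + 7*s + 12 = (s + 3)*(s + 4)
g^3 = g^3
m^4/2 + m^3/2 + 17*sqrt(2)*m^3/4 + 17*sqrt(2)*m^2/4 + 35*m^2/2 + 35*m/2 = m*(m/2 + 1/2)*(m + 7*sqrt(2)/2)*(m + 5*sqrt(2))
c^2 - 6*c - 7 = (c - 7)*(c + 1)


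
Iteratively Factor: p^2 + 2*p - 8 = (p + 4)*(p - 2)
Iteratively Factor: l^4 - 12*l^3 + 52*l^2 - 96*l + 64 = (l - 2)*(l^3 - 10*l^2 + 32*l - 32) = (l - 2)^2*(l^2 - 8*l + 16) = (l - 4)*(l - 2)^2*(l - 4)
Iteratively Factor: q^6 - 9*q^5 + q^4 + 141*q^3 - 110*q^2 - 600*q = (q - 4)*(q^5 - 5*q^4 - 19*q^3 + 65*q^2 + 150*q) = (q - 4)*(q + 2)*(q^4 - 7*q^3 - 5*q^2 + 75*q) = q*(q - 4)*(q + 2)*(q^3 - 7*q^2 - 5*q + 75) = q*(q - 4)*(q + 2)*(q + 3)*(q^2 - 10*q + 25) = q*(q - 5)*(q - 4)*(q + 2)*(q + 3)*(q - 5)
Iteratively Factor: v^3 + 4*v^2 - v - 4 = (v - 1)*(v^2 + 5*v + 4) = (v - 1)*(v + 1)*(v + 4)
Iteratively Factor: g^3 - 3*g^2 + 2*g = (g - 2)*(g^2 - g) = (g - 2)*(g - 1)*(g)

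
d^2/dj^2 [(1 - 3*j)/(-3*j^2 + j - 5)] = 2*(3*(2 - 9*j)*(3*j^2 - j + 5) + (3*j - 1)*(6*j - 1)^2)/(3*j^2 - j + 5)^3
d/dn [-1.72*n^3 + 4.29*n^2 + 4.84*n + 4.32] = -5.16*n^2 + 8.58*n + 4.84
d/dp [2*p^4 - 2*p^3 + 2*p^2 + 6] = 2*p*(4*p^2 - 3*p + 2)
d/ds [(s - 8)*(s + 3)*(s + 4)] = 3*s^2 - 2*s - 44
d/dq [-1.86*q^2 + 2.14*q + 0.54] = 2.14 - 3.72*q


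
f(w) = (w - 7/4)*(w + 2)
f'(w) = 2*w + 1/4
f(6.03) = 34.37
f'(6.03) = 12.31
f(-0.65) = -3.24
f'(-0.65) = -1.05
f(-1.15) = -2.46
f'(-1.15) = -2.05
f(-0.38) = -3.45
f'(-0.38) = -0.51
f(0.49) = -3.14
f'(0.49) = 1.23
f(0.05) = -3.48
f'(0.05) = 0.35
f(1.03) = -2.18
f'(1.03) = 2.31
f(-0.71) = -3.17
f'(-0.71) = -1.17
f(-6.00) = 31.00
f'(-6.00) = -11.75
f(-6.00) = 31.00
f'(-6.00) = -11.75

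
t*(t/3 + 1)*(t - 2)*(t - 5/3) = t^4/3 - 2*t^3/9 - 23*t^2/9 + 10*t/3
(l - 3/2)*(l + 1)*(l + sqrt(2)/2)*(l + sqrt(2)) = l^4 - l^3/2 + 3*sqrt(2)*l^3/2 - 3*sqrt(2)*l^2/4 - l^2/2 - 9*sqrt(2)*l/4 - l/2 - 3/2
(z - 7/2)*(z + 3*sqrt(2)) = z^2 - 7*z/2 + 3*sqrt(2)*z - 21*sqrt(2)/2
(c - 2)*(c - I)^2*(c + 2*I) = c^4 - 2*c^3 + 3*c^2 - 6*c - 2*I*c + 4*I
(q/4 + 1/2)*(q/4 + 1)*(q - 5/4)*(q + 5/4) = q^4/16 + 3*q^3/8 + 103*q^2/256 - 75*q/128 - 25/32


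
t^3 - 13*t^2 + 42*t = t*(t - 7)*(t - 6)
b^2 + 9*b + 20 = (b + 4)*(b + 5)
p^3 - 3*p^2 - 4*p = p*(p - 4)*(p + 1)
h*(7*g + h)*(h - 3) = 7*g*h^2 - 21*g*h + h^3 - 3*h^2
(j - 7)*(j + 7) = j^2 - 49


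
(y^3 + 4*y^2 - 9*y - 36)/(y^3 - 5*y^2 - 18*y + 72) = (y + 3)/(y - 6)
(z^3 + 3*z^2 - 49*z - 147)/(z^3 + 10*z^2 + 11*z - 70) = (z^2 - 4*z - 21)/(z^2 + 3*z - 10)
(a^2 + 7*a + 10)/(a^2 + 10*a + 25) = (a + 2)/(a + 5)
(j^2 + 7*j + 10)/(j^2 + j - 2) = (j + 5)/(j - 1)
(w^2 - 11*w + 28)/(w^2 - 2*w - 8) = (w - 7)/(w + 2)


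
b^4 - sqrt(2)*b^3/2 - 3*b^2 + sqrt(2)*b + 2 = (b - sqrt(2))^2*(b + sqrt(2)/2)*(b + sqrt(2))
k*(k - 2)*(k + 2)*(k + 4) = k^4 + 4*k^3 - 4*k^2 - 16*k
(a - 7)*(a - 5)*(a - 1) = a^3 - 13*a^2 + 47*a - 35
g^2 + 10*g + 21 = (g + 3)*(g + 7)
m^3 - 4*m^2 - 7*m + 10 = (m - 5)*(m - 1)*(m + 2)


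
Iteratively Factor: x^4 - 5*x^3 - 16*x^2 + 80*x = (x)*(x^3 - 5*x^2 - 16*x + 80) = x*(x - 5)*(x^2 - 16) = x*(x - 5)*(x - 4)*(x + 4)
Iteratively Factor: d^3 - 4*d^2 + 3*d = (d)*(d^2 - 4*d + 3) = d*(d - 3)*(d - 1)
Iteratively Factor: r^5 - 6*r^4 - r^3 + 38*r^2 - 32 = (r - 4)*(r^4 - 2*r^3 - 9*r^2 + 2*r + 8) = (r - 4)^2*(r^3 + 2*r^2 - r - 2) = (r - 4)^2*(r - 1)*(r^2 + 3*r + 2) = (r - 4)^2*(r - 1)*(r + 2)*(r + 1)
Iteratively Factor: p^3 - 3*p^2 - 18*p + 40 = (p - 5)*(p^2 + 2*p - 8) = (p - 5)*(p - 2)*(p + 4)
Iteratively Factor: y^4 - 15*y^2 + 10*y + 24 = (y - 2)*(y^3 + 2*y^2 - 11*y - 12) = (y - 2)*(y + 4)*(y^2 - 2*y - 3) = (y - 3)*(y - 2)*(y + 4)*(y + 1)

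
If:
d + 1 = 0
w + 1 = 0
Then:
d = -1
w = -1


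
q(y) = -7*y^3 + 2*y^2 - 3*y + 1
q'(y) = -21*y^2 + 4*y - 3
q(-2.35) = 109.94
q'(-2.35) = -128.37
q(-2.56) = 139.23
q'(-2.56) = -150.87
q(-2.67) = 156.51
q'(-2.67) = -163.39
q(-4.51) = 697.35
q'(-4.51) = -448.18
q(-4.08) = 521.95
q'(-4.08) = -368.89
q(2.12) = -63.07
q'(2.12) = -88.90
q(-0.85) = 9.29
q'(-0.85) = -21.57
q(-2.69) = 159.80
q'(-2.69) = -165.72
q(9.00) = -4967.00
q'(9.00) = -1668.00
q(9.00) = -4967.00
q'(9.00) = -1668.00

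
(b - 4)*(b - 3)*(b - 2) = b^3 - 9*b^2 + 26*b - 24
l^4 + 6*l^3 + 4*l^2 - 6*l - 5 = (l - 1)*(l + 1)^2*(l + 5)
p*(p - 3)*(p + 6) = p^3 + 3*p^2 - 18*p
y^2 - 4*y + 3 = (y - 3)*(y - 1)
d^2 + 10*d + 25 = (d + 5)^2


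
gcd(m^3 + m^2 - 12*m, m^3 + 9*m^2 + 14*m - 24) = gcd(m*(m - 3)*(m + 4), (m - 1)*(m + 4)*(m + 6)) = m + 4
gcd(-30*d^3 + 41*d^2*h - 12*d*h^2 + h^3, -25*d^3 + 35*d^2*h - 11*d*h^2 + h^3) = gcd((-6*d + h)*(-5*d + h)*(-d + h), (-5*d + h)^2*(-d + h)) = 5*d^2 - 6*d*h + h^2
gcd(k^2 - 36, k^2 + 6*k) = k + 6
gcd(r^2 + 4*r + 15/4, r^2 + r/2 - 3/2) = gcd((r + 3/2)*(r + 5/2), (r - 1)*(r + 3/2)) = r + 3/2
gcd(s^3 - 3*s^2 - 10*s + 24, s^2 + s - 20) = s - 4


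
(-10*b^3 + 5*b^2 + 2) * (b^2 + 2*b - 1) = -10*b^5 - 15*b^4 + 20*b^3 - 3*b^2 + 4*b - 2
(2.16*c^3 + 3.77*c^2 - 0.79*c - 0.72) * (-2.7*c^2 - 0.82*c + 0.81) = -5.832*c^5 - 11.9502*c^4 + 0.791200000000001*c^3 + 5.6455*c^2 - 0.0495000000000001*c - 0.5832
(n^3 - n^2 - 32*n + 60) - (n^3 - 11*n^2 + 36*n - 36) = 10*n^2 - 68*n + 96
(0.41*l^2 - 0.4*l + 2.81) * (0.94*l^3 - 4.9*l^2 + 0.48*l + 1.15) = 0.3854*l^5 - 2.385*l^4 + 4.7982*l^3 - 13.4895*l^2 + 0.8888*l + 3.2315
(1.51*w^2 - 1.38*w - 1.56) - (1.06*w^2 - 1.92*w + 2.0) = 0.45*w^2 + 0.54*w - 3.56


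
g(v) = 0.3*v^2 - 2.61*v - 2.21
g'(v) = 0.6*v - 2.61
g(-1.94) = 3.98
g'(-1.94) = -3.77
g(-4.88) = 17.67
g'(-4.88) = -5.54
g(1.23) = -4.97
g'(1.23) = -1.87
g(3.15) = -7.45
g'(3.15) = -0.72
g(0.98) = -4.48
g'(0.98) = -2.02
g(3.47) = -7.65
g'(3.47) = -0.53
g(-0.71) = -0.21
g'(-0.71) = -3.04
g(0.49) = -3.42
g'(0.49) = -2.32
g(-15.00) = 104.44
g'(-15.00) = -11.61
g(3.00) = -7.34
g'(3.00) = -0.81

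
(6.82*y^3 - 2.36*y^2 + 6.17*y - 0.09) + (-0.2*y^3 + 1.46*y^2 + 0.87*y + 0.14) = 6.62*y^3 - 0.9*y^2 + 7.04*y + 0.05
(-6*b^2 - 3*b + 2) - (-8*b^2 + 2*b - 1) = 2*b^2 - 5*b + 3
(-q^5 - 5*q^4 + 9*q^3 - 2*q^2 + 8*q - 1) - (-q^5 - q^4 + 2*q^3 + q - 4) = -4*q^4 + 7*q^3 - 2*q^2 + 7*q + 3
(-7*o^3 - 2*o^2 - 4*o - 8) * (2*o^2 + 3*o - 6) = -14*o^5 - 25*o^4 + 28*o^3 - 16*o^2 + 48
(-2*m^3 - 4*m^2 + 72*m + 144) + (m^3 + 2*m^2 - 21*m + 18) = -m^3 - 2*m^2 + 51*m + 162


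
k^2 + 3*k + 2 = (k + 1)*(k + 2)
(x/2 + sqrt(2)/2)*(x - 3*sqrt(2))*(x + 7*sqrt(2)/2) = x^3/2 + 3*sqrt(2)*x^2/4 - 10*x - 21*sqrt(2)/2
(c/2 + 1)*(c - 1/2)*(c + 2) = c^3/2 + 7*c^2/4 + c - 1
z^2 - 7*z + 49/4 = (z - 7/2)^2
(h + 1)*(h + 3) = h^2 + 4*h + 3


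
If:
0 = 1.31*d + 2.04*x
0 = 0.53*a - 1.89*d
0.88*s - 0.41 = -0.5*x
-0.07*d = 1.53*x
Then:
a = 0.00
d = 0.00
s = 0.47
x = 0.00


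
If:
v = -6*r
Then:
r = -v/6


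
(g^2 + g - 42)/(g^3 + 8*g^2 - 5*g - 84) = (g - 6)/(g^2 + g - 12)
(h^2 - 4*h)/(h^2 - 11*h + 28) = h/(h - 7)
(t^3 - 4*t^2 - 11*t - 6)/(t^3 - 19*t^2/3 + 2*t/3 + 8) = 3*(t + 1)/(3*t - 4)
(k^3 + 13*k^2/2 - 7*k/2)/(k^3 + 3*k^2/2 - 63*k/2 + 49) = k*(2*k - 1)/(2*k^2 - 11*k + 14)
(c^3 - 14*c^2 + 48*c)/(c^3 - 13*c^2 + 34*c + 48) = c/(c + 1)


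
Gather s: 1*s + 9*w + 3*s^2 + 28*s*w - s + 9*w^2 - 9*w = 3*s^2 + 28*s*w + 9*w^2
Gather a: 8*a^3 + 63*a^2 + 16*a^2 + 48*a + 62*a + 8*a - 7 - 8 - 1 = 8*a^3 + 79*a^2 + 118*a - 16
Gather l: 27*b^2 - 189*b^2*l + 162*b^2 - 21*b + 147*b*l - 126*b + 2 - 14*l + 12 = 189*b^2 - 147*b + l*(-189*b^2 + 147*b - 14) + 14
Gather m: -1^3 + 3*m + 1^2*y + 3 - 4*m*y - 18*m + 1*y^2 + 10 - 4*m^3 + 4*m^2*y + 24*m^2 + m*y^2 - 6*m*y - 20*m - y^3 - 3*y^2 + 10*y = -4*m^3 + m^2*(4*y + 24) + m*(y^2 - 10*y - 35) - y^3 - 2*y^2 + 11*y + 12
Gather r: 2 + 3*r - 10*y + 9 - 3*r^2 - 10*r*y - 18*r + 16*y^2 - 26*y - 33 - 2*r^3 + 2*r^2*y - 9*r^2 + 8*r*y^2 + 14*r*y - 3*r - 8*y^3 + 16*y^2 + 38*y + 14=-2*r^3 + r^2*(2*y - 12) + r*(8*y^2 + 4*y - 18) - 8*y^3 + 32*y^2 + 2*y - 8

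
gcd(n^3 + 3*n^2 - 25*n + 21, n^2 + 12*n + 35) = n + 7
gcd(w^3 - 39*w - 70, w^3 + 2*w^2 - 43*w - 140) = w^2 - 2*w - 35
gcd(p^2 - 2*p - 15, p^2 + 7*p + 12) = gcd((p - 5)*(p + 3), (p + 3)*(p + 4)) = p + 3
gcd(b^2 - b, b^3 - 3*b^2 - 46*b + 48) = b - 1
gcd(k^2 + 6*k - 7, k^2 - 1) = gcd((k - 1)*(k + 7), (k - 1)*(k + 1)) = k - 1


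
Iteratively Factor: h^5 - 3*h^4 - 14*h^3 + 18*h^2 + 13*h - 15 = (h + 3)*(h^4 - 6*h^3 + 4*h^2 + 6*h - 5) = (h - 1)*(h + 3)*(h^3 - 5*h^2 - h + 5) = (h - 1)^2*(h + 3)*(h^2 - 4*h - 5) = (h - 1)^2*(h + 1)*(h + 3)*(h - 5)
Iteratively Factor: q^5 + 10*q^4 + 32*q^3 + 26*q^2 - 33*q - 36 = (q + 3)*(q^4 + 7*q^3 + 11*q^2 - 7*q - 12) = (q + 3)*(q + 4)*(q^3 + 3*q^2 - q - 3) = (q + 3)^2*(q + 4)*(q^2 - 1) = (q - 1)*(q + 3)^2*(q + 4)*(q + 1)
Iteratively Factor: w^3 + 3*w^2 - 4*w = (w)*(w^2 + 3*w - 4) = w*(w - 1)*(w + 4)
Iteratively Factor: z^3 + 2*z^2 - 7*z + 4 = (z - 1)*(z^2 + 3*z - 4) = (z - 1)^2*(z + 4)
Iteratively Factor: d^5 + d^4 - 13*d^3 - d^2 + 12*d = (d - 1)*(d^4 + 2*d^3 - 11*d^2 - 12*d) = (d - 1)*(d + 4)*(d^3 - 2*d^2 - 3*d) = d*(d - 1)*(d + 4)*(d^2 - 2*d - 3) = d*(d - 3)*(d - 1)*(d + 4)*(d + 1)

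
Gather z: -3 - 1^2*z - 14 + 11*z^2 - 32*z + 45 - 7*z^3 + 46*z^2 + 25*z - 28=-7*z^3 + 57*z^2 - 8*z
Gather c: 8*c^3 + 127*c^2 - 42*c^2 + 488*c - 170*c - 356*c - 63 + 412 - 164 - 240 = 8*c^3 + 85*c^2 - 38*c - 55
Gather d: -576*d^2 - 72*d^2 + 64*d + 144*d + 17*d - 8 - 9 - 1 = -648*d^2 + 225*d - 18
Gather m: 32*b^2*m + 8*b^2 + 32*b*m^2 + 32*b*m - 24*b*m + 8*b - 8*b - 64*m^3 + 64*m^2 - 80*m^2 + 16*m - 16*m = 8*b^2 - 64*m^3 + m^2*(32*b - 16) + m*(32*b^2 + 8*b)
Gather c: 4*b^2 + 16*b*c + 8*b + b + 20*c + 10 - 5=4*b^2 + 9*b + c*(16*b + 20) + 5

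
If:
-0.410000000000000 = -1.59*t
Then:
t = 0.26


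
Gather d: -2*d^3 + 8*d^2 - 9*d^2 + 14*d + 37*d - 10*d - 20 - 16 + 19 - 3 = -2*d^3 - d^2 + 41*d - 20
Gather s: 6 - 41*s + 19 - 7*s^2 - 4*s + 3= -7*s^2 - 45*s + 28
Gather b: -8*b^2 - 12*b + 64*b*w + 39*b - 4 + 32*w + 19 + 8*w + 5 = -8*b^2 + b*(64*w + 27) + 40*w + 20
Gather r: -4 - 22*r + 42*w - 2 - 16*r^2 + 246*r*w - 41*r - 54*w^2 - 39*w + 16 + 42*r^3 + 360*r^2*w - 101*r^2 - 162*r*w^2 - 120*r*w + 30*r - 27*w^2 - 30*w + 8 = 42*r^3 + r^2*(360*w - 117) + r*(-162*w^2 + 126*w - 33) - 81*w^2 - 27*w + 18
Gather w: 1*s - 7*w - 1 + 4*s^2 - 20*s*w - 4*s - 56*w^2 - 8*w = 4*s^2 - 3*s - 56*w^2 + w*(-20*s - 15) - 1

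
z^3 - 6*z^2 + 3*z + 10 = (z - 5)*(z - 2)*(z + 1)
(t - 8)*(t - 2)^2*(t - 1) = t^4 - 13*t^3 + 48*t^2 - 68*t + 32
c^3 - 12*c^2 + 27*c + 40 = (c - 8)*(c - 5)*(c + 1)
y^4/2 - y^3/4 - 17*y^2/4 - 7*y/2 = y*(y/2 + 1)*(y - 7/2)*(y + 1)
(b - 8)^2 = b^2 - 16*b + 64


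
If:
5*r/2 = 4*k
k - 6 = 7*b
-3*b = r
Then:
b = -48/71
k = 90/71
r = 144/71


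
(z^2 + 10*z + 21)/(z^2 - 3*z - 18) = (z + 7)/(z - 6)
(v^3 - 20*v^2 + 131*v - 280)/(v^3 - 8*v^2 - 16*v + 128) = (v^2 - 12*v + 35)/(v^2 - 16)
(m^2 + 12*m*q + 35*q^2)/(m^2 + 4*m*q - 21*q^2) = (-m - 5*q)/(-m + 3*q)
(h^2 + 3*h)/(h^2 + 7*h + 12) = h/(h + 4)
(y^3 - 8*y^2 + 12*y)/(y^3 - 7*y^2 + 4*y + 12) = y/(y + 1)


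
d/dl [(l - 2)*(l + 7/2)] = 2*l + 3/2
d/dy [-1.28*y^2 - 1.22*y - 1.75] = -2.56*y - 1.22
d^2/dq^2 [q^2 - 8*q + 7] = 2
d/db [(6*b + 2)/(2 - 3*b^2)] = 6*(3*b^2 + 2*b + 2)/(9*b^4 - 12*b^2 + 4)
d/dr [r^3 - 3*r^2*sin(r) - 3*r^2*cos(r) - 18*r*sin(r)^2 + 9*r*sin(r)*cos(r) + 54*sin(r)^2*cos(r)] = -3*sqrt(2)*r^2*cos(r + pi/4) + 3*r^2 - 18*r*sin(2*r) - 6*sqrt(2)*r*sin(r + pi/4) + 9*r*cos(2*r) - 27*sin(r)/2 + 9*sin(2*r)/2 + 81*sin(3*r)/2 + 9*cos(2*r) - 9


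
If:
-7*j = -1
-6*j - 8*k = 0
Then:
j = 1/7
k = -3/28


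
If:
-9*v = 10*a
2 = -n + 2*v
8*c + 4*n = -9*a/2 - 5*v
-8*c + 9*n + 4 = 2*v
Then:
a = -396/499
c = 27/1996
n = -118/499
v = 440/499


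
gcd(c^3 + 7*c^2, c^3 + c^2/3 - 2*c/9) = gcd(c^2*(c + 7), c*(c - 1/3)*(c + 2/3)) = c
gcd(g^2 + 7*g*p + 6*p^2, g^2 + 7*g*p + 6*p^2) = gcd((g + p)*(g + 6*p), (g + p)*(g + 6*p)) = g^2 + 7*g*p + 6*p^2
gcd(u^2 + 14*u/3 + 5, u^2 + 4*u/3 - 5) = u + 3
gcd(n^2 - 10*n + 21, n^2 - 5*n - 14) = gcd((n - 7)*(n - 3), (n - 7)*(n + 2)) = n - 7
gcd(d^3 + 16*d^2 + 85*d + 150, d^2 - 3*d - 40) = d + 5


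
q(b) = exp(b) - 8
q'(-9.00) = 0.00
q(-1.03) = -7.64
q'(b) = exp(b)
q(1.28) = -4.40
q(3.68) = 31.65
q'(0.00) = 1.00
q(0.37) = -6.55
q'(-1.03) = 0.36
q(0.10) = -6.89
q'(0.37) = 1.45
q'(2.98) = 19.69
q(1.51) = -3.47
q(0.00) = -7.00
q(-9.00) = -8.00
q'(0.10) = 1.11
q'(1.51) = 4.53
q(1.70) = -2.53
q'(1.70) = 5.47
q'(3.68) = 39.65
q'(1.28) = 3.60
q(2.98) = 11.69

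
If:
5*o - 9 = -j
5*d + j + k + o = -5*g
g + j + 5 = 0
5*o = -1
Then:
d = 326/25 - k/5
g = -15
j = 10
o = -1/5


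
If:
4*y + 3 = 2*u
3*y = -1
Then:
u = 5/6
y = -1/3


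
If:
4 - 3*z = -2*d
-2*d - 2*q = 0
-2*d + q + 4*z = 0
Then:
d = 16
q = -16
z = 12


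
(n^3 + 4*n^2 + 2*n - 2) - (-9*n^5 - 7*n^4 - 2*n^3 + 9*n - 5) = 9*n^5 + 7*n^4 + 3*n^3 + 4*n^2 - 7*n + 3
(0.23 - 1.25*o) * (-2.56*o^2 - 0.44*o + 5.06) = 3.2*o^3 - 0.0387999999999999*o^2 - 6.4262*o + 1.1638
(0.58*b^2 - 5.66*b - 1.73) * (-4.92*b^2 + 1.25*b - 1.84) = -2.8536*b^4 + 28.5722*b^3 + 0.3694*b^2 + 8.2519*b + 3.1832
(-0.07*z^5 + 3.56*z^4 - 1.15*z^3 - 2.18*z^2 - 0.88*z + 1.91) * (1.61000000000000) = -0.1127*z^5 + 5.7316*z^4 - 1.8515*z^3 - 3.5098*z^2 - 1.4168*z + 3.0751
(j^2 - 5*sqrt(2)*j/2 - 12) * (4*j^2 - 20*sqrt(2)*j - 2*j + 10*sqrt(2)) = 4*j^4 - 30*sqrt(2)*j^3 - 2*j^3 + 15*sqrt(2)*j^2 + 52*j^2 - 26*j + 240*sqrt(2)*j - 120*sqrt(2)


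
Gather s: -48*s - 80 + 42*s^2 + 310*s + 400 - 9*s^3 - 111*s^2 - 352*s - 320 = -9*s^3 - 69*s^2 - 90*s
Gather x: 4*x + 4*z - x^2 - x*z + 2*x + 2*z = -x^2 + x*(6 - z) + 6*z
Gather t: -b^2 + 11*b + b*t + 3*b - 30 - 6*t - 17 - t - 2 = -b^2 + 14*b + t*(b - 7) - 49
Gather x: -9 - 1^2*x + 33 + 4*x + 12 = 3*x + 36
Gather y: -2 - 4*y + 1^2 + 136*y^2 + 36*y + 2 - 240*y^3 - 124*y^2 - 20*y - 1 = -240*y^3 + 12*y^2 + 12*y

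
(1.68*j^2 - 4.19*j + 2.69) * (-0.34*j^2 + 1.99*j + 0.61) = -0.5712*j^4 + 4.7678*j^3 - 8.2279*j^2 + 2.7972*j + 1.6409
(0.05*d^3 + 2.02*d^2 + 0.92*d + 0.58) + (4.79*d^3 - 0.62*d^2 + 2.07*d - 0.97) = 4.84*d^3 + 1.4*d^2 + 2.99*d - 0.39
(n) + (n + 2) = 2*n + 2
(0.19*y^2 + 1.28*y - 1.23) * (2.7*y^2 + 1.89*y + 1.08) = 0.513*y^4 + 3.8151*y^3 - 0.6966*y^2 - 0.9423*y - 1.3284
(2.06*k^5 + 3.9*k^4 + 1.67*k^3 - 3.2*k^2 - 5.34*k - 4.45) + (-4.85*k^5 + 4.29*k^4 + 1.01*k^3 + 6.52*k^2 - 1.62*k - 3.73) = -2.79*k^5 + 8.19*k^4 + 2.68*k^3 + 3.32*k^2 - 6.96*k - 8.18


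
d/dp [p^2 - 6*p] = 2*p - 6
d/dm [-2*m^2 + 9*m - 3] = 9 - 4*m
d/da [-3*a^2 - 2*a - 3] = -6*a - 2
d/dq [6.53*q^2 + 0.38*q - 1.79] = 13.06*q + 0.38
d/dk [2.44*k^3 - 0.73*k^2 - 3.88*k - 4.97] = 7.32*k^2 - 1.46*k - 3.88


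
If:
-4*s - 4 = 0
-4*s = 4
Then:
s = -1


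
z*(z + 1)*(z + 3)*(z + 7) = z^4 + 11*z^3 + 31*z^2 + 21*z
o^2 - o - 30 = (o - 6)*(o + 5)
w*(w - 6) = w^2 - 6*w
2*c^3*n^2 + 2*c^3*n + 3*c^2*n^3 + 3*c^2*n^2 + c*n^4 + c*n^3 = n*(c + n)*(2*c + n)*(c*n + c)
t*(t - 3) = t^2 - 3*t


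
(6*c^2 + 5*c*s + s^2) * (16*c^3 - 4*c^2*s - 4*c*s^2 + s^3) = 96*c^5 + 56*c^4*s - 28*c^3*s^2 - 18*c^2*s^3 + c*s^4 + s^5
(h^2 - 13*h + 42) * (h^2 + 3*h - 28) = h^4 - 10*h^3 - 25*h^2 + 490*h - 1176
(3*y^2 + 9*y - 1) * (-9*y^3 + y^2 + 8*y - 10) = -27*y^5 - 78*y^4 + 42*y^3 + 41*y^2 - 98*y + 10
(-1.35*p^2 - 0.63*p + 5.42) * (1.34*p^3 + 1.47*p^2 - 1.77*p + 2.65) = -1.809*p^5 - 2.8287*p^4 + 8.7262*p^3 + 5.505*p^2 - 11.2629*p + 14.363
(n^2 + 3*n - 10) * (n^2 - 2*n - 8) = n^4 + n^3 - 24*n^2 - 4*n + 80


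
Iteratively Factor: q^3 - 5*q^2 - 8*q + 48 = (q - 4)*(q^2 - q - 12) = (q - 4)*(q + 3)*(q - 4)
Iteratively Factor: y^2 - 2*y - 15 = (y + 3)*(y - 5)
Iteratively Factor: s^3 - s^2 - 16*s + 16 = (s - 4)*(s^2 + 3*s - 4) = (s - 4)*(s + 4)*(s - 1)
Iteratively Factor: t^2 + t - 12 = (t - 3)*(t + 4)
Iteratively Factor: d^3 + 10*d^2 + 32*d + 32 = (d + 4)*(d^2 + 6*d + 8) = (d + 2)*(d + 4)*(d + 4)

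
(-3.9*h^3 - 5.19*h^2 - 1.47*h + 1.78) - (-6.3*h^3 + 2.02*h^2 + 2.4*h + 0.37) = 2.4*h^3 - 7.21*h^2 - 3.87*h + 1.41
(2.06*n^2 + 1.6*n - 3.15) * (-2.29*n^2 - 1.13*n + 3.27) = -4.7174*n^4 - 5.9918*n^3 + 12.1417*n^2 + 8.7915*n - 10.3005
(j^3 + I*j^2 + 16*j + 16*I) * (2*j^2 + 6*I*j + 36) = 2*j^5 + 8*I*j^4 + 62*j^3 + 164*I*j^2 + 480*j + 576*I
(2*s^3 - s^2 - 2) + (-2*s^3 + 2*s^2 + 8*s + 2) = s^2 + 8*s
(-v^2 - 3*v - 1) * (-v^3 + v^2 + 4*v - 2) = v^5 + 2*v^4 - 6*v^3 - 11*v^2 + 2*v + 2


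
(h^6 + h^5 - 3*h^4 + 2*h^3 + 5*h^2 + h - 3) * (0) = 0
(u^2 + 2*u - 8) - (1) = u^2 + 2*u - 9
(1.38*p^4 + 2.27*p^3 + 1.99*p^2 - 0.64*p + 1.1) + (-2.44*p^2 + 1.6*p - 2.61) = 1.38*p^4 + 2.27*p^3 - 0.45*p^2 + 0.96*p - 1.51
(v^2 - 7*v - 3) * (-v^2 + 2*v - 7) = -v^4 + 9*v^3 - 18*v^2 + 43*v + 21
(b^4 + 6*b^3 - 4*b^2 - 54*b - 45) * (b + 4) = b^5 + 10*b^4 + 20*b^3 - 70*b^2 - 261*b - 180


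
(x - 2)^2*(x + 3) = x^3 - x^2 - 8*x + 12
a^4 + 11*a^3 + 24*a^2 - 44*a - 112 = (a - 2)*(a + 2)*(a + 4)*(a + 7)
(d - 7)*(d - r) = d^2 - d*r - 7*d + 7*r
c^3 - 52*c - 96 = (c - 8)*(c + 2)*(c + 6)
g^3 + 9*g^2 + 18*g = g*(g + 3)*(g + 6)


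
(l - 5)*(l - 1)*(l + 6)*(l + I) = l^4 + I*l^3 - 31*l^2 + 30*l - 31*I*l + 30*I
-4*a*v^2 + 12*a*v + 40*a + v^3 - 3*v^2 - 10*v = (-4*a + v)*(v - 5)*(v + 2)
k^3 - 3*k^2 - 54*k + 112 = (k - 8)*(k - 2)*(k + 7)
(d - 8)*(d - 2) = d^2 - 10*d + 16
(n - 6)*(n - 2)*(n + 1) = n^3 - 7*n^2 + 4*n + 12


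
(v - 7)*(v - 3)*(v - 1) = v^3 - 11*v^2 + 31*v - 21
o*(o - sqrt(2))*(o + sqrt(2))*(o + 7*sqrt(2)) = o^4 + 7*sqrt(2)*o^3 - 2*o^2 - 14*sqrt(2)*o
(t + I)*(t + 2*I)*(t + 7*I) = t^3 + 10*I*t^2 - 23*t - 14*I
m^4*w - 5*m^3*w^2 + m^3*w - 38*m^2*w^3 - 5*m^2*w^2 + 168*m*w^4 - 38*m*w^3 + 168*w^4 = (m - 7*w)*(m - 4*w)*(m + 6*w)*(m*w + w)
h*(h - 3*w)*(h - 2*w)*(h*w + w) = h^4*w - 5*h^3*w^2 + h^3*w + 6*h^2*w^3 - 5*h^2*w^2 + 6*h*w^3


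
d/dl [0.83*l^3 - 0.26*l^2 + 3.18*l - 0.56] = 2.49*l^2 - 0.52*l + 3.18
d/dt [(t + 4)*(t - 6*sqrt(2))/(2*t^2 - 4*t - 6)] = (-(t - 1)*(t + 4)*(t - 6*sqrt(2)) + (-t - 2 + 3*sqrt(2))*(-t^2 + 2*t + 3))/(-t^2 + 2*t + 3)^2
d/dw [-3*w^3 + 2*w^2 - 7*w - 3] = -9*w^2 + 4*w - 7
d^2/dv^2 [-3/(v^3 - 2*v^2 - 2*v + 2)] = 6*((3*v - 2)*(v^3 - 2*v^2 - 2*v + 2) - (-3*v^2 + 4*v + 2)^2)/(v^3 - 2*v^2 - 2*v + 2)^3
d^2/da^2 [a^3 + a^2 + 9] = 6*a + 2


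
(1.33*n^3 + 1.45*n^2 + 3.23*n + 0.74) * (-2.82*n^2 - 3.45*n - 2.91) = -3.7506*n^5 - 8.6775*n^4 - 17.9814*n^3 - 17.4498*n^2 - 11.9523*n - 2.1534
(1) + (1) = 2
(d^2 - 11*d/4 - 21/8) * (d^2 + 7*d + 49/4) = d^4 + 17*d^3/4 - 77*d^2/8 - 833*d/16 - 1029/32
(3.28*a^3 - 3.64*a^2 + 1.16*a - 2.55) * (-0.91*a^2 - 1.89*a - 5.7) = -2.9848*a^5 - 2.8868*a^4 - 12.872*a^3 + 20.8761*a^2 - 1.7925*a + 14.535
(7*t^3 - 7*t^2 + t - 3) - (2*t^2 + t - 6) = 7*t^3 - 9*t^2 + 3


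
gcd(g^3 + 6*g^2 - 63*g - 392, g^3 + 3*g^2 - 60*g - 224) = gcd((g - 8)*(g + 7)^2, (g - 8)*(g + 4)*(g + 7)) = g^2 - g - 56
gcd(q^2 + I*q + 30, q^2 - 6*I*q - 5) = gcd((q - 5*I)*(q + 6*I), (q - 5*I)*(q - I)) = q - 5*I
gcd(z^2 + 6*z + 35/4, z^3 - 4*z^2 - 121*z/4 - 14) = z + 7/2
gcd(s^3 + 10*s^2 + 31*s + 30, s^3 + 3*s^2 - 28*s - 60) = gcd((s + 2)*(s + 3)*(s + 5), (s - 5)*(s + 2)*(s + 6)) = s + 2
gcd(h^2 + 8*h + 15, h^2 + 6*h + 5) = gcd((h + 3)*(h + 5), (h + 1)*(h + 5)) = h + 5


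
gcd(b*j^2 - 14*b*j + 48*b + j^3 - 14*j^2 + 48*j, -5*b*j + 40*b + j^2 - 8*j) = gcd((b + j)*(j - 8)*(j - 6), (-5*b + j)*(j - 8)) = j - 8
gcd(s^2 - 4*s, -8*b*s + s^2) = s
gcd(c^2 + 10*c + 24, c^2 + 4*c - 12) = c + 6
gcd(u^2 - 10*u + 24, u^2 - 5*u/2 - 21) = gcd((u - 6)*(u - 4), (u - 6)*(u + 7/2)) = u - 6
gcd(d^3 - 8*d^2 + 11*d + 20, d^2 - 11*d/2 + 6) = d - 4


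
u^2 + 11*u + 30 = (u + 5)*(u + 6)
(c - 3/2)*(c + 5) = c^2 + 7*c/2 - 15/2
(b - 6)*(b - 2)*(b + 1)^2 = b^4 - 6*b^3 - 3*b^2 + 16*b + 12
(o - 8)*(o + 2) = o^2 - 6*o - 16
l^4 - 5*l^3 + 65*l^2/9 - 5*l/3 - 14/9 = (l - 7/3)*(l - 2)*(l - 1)*(l + 1/3)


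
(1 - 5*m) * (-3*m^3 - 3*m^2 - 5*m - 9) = 15*m^4 + 12*m^3 + 22*m^2 + 40*m - 9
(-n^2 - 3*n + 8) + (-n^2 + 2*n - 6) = -2*n^2 - n + 2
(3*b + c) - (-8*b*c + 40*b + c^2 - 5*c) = 8*b*c - 37*b - c^2 + 6*c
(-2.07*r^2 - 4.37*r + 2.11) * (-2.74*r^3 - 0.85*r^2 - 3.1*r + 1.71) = 5.6718*r^5 + 13.7333*r^4 + 4.3501*r^3 + 8.2138*r^2 - 14.0137*r + 3.6081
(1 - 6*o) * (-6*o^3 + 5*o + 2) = 36*o^4 - 6*o^3 - 30*o^2 - 7*o + 2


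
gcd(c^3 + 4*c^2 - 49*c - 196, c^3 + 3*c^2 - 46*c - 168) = c^2 - 3*c - 28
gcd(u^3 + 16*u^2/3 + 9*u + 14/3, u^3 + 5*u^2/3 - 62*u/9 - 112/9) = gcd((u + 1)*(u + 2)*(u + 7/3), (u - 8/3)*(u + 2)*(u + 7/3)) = u^2 + 13*u/3 + 14/3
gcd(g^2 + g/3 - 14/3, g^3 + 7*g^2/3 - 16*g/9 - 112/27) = g + 7/3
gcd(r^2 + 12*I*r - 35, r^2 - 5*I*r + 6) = 1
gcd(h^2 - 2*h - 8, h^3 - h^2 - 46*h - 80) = h + 2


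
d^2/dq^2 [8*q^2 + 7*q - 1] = 16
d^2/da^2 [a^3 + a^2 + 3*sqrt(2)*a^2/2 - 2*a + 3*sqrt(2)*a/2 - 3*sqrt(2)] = 6*a + 2 + 3*sqrt(2)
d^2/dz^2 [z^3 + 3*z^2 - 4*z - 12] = 6*z + 6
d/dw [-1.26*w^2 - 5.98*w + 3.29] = -2.52*w - 5.98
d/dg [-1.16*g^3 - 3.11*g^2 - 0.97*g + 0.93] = -3.48*g^2 - 6.22*g - 0.97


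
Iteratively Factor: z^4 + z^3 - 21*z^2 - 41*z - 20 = (z + 4)*(z^3 - 3*z^2 - 9*z - 5) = (z + 1)*(z + 4)*(z^2 - 4*z - 5) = (z + 1)^2*(z + 4)*(z - 5)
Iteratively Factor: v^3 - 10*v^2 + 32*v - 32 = (v - 4)*(v^2 - 6*v + 8) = (v - 4)^2*(v - 2)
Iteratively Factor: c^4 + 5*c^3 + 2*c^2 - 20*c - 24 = (c - 2)*(c^3 + 7*c^2 + 16*c + 12) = (c - 2)*(c + 3)*(c^2 + 4*c + 4) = (c - 2)*(c + 2)*(c + 3)*(c + 2)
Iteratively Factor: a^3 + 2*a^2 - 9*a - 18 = (a + 3)*(a^2 - a - 6) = (a + 2)*(a + 3)*(a - 3)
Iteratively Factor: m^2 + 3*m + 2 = (m + 2)*(m + 1)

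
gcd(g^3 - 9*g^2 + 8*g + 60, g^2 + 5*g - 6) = 1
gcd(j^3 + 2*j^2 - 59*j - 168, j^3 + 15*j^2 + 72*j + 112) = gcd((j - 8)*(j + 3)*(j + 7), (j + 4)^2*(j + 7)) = j + 7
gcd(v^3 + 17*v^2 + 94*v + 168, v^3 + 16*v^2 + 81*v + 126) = v^2 + 13*v + 42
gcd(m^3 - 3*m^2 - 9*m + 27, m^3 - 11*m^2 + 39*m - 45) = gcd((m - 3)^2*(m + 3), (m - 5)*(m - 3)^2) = m^2 - 6*m + 9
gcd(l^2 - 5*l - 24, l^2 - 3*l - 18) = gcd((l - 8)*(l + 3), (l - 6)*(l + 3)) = l + 3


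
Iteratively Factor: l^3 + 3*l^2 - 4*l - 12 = (l + 3)*(l^2 - 4) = (l + 2)*(l + 3)*(l - 2)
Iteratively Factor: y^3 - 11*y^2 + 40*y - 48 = (y - 4)*(y^2 - 7*y + 12) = (y - 4)^2*(y - 3)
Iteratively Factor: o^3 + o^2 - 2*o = (o - 1)*(o^2 + 2*o) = (o - 1)*(o + 2)*(o)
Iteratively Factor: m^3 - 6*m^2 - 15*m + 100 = (m - 5)*(m^2 - m - 20) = (m - 5)^2*(m + 4)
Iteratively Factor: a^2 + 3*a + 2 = (a + 2)*(a + 1)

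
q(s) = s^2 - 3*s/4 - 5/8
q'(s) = 2*s - 3/4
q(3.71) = 10.36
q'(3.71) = 6.67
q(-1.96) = 4.69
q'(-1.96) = -4.67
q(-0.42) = -0.13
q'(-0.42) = -1.59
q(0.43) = -0.76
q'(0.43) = 0.11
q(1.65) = 0.86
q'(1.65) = 2.55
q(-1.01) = 1.15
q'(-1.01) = -2.77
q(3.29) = 7.73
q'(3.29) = 5.83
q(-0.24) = -0.39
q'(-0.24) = -1.23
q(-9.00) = 87.12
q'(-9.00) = -18.75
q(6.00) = 30.88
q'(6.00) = 11.25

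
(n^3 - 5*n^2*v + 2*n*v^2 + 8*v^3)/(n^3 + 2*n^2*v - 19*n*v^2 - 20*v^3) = (n - 2*v)/(n + 5*v)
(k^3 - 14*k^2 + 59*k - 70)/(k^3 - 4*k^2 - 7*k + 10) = (k^2 - 9*k + 14)/(k^2 + k - 2)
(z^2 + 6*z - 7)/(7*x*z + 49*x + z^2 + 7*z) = (z - 1)/(7*x + z)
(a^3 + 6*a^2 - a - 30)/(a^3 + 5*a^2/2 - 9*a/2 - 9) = 2*(a + 5)/(2*a + 3)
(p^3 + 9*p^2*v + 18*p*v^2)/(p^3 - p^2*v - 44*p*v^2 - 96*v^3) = p*(p + 6*v)/(p^2 - 4*p*v - 32*v^2)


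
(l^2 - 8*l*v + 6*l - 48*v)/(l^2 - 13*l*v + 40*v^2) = (-l - 6)/(-l + 5*v)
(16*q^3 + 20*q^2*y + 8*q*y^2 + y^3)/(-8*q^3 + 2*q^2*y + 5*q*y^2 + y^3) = (2*q + y)/(-q + y)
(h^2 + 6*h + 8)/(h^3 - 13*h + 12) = (h + 2)/(h^2 - 4*h + 3)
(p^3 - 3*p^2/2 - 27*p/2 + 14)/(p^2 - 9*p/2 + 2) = (2*p^2 + 5*p - 7)/(2*p - 1)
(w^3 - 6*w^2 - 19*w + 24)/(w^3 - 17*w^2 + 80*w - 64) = (w + 3)/(w - 8)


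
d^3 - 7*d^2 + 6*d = d*(d - 6)*(d - 1)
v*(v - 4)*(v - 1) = v^3 - 5*v^2 + 4*v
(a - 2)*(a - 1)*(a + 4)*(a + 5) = a^4 + 6*a^3 - 5*a^2 - 42*a + 40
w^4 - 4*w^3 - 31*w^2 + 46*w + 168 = (w - 7)*(w - 3)*(w + 2)*(w + 4)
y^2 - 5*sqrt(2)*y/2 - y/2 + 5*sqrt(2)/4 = (y - 1/2)*(y - 5*sqrt(2)/2)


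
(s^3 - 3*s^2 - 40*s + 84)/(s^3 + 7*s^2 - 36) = (s - 7)/(s + 3)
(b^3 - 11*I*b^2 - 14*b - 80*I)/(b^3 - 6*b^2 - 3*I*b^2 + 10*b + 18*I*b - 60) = (b - 8*I)/(b - 6)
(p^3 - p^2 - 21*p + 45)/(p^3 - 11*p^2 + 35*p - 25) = (p^3 - p^2 - 21*p + 45)/(p^3 - 11*p^2 + 35*p - 25)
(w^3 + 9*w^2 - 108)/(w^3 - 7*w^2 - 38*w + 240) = (w^2 + 3*w - 18)/(w^2 - 13*w + 40)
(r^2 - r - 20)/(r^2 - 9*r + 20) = (r + 4)/(r - 4)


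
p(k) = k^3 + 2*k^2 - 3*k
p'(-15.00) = 612.00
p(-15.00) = -2880.00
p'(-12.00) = 381.00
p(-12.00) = -1404.00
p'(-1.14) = -3.66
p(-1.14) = 4.54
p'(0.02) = -2.92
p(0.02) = -0.06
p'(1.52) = 10.01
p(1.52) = 3.57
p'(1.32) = 7.51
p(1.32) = 1.82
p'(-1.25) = -3.31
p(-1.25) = 4.92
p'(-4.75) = 45.69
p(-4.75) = -47.80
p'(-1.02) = -3.96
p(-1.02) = 4.08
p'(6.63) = 155.39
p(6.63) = 359.46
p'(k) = 3*k^2 + 4*k - 3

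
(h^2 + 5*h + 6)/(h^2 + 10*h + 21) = (h + 2)/(h + 7)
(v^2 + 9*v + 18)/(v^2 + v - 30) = (v + 3)/(v - 5)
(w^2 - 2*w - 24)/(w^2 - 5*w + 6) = (w^2 - 2*w - 24)/(w^2 - 5*w + 6)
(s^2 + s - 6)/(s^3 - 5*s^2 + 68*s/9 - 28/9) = 9*(s + 3)/(9*s^2 - 27*s + 14)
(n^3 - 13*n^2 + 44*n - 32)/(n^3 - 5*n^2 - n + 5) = (n^2 - 12*n + 32)/(n^2 - 4*n - 5)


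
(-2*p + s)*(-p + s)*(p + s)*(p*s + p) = 2*p^4*s + 2*p^4 - p^3*s^2 - p^3*s - 2*p^2*s^3 - 2*p^2*s^2 + p*s^4 + p*s^3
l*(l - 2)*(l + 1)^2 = l^4 - 3*l^2 - 2*l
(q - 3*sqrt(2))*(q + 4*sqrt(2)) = q^2 + sqrt(2)*q - 24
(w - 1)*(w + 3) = w^2 + 2*w - 3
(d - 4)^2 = d^2 - 8*d + 16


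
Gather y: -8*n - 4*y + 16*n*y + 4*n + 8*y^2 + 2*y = -4*n + 8*y^2 + y*(16*n - 2)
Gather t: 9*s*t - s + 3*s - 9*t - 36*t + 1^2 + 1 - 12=2*s + t*(9*s - 45) - 10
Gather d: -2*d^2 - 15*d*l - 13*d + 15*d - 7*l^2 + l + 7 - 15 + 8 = -2*d^2 + d*(2 - 15*l) - 7*l^2 + l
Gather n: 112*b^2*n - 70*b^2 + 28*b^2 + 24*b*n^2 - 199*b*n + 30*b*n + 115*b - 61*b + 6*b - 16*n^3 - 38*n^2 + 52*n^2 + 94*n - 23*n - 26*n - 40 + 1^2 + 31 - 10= -42*b^2 + 60*b - 16*n^3 + n^2*(24*b + 14) + n*(112*b^2 - 169*b + 45) - 18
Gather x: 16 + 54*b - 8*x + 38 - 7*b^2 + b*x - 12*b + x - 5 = -7*b^2 + 42*b + x*(b - 7) + 49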